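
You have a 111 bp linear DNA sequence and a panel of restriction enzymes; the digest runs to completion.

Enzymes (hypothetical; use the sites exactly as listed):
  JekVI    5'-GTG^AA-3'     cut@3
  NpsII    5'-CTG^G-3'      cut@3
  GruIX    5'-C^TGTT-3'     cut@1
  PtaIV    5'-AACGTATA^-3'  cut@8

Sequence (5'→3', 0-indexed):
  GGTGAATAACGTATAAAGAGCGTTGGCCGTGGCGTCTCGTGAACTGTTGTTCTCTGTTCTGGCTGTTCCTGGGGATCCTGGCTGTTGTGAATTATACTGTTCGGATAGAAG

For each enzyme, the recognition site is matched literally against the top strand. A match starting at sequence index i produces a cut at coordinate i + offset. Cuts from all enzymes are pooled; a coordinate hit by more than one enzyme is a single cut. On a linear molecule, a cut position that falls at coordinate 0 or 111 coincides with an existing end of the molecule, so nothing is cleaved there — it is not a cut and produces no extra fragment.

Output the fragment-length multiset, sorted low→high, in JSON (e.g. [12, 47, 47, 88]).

[2,2,3,4,7,7,8,8,9,10,11,14,26]

Per-enzyme occurrences:
  JekVI GTGAA/3: at [1, 38, 86] ⇒ [4, 41, 89]
  NpsII CTGG/3: at [58, 68, 77] ⇒ [61, 71, 80]
  GruIX CTGTT/1: at [43, 53, 62, 81, 96] ⇒ [44, 54, 63, 82, 97]
  PtaIV AACGTATA/8: at [7] ⇒ [15]

All cut coordinates (distinct, sorted): [4, 15, 41, 44, 54, 61, 63, 71, 80, 82, 89, 97]

Fragment lengths:
  [0,4): 4 bp
  [4,15): 11 bp
  [15,41): 26 bp
  [41,44): 3 bp
  [44,54): 10 bp
  [54,61): 7 bp
  [61,63): 2 bp
  [63,71): 8 bp
  [71,80): 9 bp
  [80,82): 2 bp
  [82,89): 7 bp
  [89,97): 8 bp
  [97,111): 14 bp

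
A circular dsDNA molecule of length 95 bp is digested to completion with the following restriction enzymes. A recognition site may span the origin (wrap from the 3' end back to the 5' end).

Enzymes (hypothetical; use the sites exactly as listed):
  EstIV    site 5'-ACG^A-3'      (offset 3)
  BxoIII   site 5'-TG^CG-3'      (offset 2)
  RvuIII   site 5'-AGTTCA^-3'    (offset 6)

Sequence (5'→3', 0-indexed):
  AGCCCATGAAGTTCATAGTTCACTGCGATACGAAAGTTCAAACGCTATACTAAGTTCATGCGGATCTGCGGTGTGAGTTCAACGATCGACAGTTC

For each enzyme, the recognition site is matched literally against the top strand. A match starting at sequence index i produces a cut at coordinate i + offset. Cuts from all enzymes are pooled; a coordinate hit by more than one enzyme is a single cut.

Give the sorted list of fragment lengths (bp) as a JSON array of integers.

Per-enzyme occurrences:
  EstIV ACGA/3: at [29, 81] ⇒ [32, 84]
  BxoIII TGCG/2: at [23, 58, 66] ⇒ [25, 60, 68]
  RvuIII AGTTCA/6: at [9, 16, 34, 52, 75, 90] ⇒ [1, 15, 22, 40, 58, 81]

All cut coordinates (distinct, sorted): [1, 15, 22, 25, 32, 40, 58, 60, 68, 81, 84]

Fragments:
  1→15: 14 bp
  15→22: 7 bp
  22→25: 3 bp
  25→32: 7 bp
  32→40: 8 bp
  40→58: 18 bp
  58→60: 2 bp
  60→68: 8 bp
  68→81: 13 bp
  81→84: 3 bp
  84→1 (wrap): 95-84+1 = 12 bp

[2,3,3,7,7,8,8,12,13,14,18]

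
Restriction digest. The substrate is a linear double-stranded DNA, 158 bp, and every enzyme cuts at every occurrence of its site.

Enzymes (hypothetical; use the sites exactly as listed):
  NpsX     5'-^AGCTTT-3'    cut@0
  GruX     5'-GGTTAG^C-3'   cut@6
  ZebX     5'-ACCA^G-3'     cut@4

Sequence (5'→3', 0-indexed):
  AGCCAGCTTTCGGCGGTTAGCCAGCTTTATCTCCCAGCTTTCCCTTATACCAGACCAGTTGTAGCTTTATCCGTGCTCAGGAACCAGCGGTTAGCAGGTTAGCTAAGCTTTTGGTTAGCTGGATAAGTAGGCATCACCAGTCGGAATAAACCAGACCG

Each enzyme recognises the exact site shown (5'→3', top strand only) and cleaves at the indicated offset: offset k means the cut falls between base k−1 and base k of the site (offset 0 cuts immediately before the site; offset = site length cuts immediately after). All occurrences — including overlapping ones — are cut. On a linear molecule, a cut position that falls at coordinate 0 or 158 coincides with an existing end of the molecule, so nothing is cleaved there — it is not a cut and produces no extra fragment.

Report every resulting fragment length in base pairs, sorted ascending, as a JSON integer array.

[2,3,4,5,5,5,8,8,13,13,14,16,17,21,24]

Scan for sites:
  NpsX AGCTTT/0: at [4, 22, 35, 62, 105] ⇒ [4, 22, 35, 62, 105]
  GruX GGTTAGC/6: at [14, 88, 96, 112] ⇒ [20, 94, 102, 118]
  ZebX ACCAG/4: at [48, 53, 82, 135, 149] ⇒ [52, 57, 86, 139, 153]

Pooled cuts: [4, 20, 22, 35, 52, 57, 62, 86, 94, 102, 105, 118, 139, 153]

Fragment lengths:
  [0,4): 4 bp
  [4,20): 16 bp
  [20,22): 2 bp
  [22,35): 13 bp
  [35,52): 17 bp
  [52,57): 5 bp
  [57,62): 5 bp
  [62,86): 24 bp
  [86,94): 8 bp
  [94,102): 8 bp
  [102,105): 3 bp
  [105,118): 13 bp
  [118,139): 21 bp
  [139,153): 14 bp
  [153,158): 5 bp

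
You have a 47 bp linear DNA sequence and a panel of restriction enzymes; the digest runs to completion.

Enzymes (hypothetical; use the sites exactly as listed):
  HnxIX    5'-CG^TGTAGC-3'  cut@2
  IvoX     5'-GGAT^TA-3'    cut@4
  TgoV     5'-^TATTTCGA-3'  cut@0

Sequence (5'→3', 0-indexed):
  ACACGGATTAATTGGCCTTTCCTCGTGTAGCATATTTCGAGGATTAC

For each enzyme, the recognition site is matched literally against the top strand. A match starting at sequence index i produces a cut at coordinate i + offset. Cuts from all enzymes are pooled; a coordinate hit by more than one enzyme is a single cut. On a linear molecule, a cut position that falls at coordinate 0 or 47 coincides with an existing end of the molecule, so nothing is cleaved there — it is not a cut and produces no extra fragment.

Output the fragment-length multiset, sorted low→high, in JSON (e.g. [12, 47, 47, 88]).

Scan for sites:
  HnxIX CGTGTAGC/2: at [23] ⇒ [25]
  IvoX GGATTA/4: at [4, 40] ⇒ [8, 44]
  TgoV TATTTCGA/0: at [32] ⇒ [32]

Pooled cuts: [8, 25, 32, 44]

Fragment lengths:
  [0,8): 8 bp
  [8,25): 17 bp
  [25,32): 7 bp
  [32,44): 12 bp
  [44,47): 3 bp

[3,7,8,12,17]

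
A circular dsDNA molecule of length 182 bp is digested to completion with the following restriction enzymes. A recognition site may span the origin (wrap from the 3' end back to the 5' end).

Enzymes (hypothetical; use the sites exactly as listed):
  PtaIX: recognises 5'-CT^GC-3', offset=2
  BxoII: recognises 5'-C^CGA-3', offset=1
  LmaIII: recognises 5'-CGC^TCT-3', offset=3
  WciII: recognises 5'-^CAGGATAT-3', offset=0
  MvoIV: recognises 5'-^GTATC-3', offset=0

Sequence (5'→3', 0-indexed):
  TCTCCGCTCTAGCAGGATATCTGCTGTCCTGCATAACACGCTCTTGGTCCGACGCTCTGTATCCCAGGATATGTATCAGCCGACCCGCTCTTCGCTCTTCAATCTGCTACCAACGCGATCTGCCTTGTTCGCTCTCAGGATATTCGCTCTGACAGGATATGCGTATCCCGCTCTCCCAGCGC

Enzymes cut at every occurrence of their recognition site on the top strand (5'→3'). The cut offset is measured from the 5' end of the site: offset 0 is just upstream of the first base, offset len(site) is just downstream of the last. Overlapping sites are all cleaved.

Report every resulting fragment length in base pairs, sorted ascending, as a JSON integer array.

[3,3,5,5,6,6,7,7,8,8,8,8,8,9,10,10,10,11,11,11,12,16]

Per-enzyme occurrences:
  PtaIX (CTGC, off=2): starts [20, 28, 103, 119] → cuts [22, 30, 105, 121]
  BxoII (CCGA, off=1): starts [48, 79] → cuts [49, 80]
  LmaIII (CGCTCT, off=3): starts [4, 38, 52, 85, 92, 129, 144, 168, 179] → cuts [0, 7, 41, 55, 88, 95, 132, 147, 171]
  WciII (CAGGATAT, off=0): starts [12, 64, 135, 152] → cuts [12, 64, 135, 152]
  MvoIV (GTATC, off=0): starts [58, 72, 162] → cuts [58, 72, 162]

All cut coordinates (distinct, sorted): [0, 7, 12, 22, 30, 41, 49, 55, 58, 64, 72, 80, 88, 95, 105, 121, 132, 135, 147, 152, 162, 171]

Fragment lengths:
  0→7: 7 bp
  7→12: 5 bp
  12→22: 10 bp
  22→30: 8 bp
  30→41: 11 bp
  41→49: 8 bp
  49→55: 6 bp
  55→58: 3 bp
  58→64: 6 bp
  64→72: 8 bp
  72→80: 8 bp
  80→88: 8 bp
  88→95: 7 bp
  95→105: 10 bp
  105→121: 16 bp
  121→132: 11 bp
  132→135: 3 bp
  135→147: 12 bp
  147→152: 5 bp
  152→162: 10 bp
  162→171: 9 bp
  171→0 (wrap): 182-171+0 = 11 bp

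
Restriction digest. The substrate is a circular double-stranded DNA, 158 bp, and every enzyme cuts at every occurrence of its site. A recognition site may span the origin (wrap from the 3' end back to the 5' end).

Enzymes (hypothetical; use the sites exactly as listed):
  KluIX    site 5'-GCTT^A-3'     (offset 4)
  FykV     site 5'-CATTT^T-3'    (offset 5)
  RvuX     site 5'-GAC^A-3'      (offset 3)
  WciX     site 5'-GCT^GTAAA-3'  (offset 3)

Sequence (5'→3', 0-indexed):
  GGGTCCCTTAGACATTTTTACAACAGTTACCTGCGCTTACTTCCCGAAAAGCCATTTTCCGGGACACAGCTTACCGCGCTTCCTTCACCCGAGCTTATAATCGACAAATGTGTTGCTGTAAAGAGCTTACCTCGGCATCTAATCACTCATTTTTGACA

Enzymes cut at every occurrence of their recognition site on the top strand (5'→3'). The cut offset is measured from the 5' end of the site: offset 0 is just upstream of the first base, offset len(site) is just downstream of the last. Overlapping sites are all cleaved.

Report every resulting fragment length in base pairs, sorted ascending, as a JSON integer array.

Per-enzyme occurrences:
  KluIX GCTTA/4: at [34, 68, 92, 124] ⇒ [38, 72, 96, 128]
  FykV CATTTT/5: at [12, 52, 147] ⇒ [17, 57, 152]
  RvuX GACA/3: at [10, 62, 102, 154] ⇒ [13, 65, 105, 157]
  WciX GCTGTAAA/3: at [114] ⇒ [117]

All cut coordinates (distinct, sorted): [13, 17, 38, 57, 65, 72, 96, 105, 117, 128, 152, 157]

Fragments:
  13→17: 4 bp
  17→38: 21 bp
  38→57: 19 bp
  57→65: 8 bp
  65→72: 7 bp
  72→96: 24 bp
  96→105: 9 bp
  105→117: 12 bp
  117→128: 11 bp
  128→152: 24 bp
  152→157: 5 bp
  157→13 (wrap): 158-157+13 = 14 bp

[4,5,7,8,9,11,12,14,19,21,24,24]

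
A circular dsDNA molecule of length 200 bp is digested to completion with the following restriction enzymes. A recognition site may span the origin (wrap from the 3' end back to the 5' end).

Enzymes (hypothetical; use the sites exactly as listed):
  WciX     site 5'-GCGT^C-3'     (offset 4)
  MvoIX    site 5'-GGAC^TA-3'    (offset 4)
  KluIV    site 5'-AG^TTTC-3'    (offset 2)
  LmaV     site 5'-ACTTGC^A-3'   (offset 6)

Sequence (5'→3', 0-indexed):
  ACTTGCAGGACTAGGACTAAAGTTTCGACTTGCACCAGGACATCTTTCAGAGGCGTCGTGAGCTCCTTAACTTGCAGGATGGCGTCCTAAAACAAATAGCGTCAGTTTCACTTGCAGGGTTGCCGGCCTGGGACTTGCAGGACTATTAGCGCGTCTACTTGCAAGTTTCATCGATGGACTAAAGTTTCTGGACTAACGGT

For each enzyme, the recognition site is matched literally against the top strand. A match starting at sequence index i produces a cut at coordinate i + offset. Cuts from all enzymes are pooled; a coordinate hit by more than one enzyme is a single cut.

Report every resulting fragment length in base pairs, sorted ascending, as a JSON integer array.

Site scan:
  WciX GCGTC/4: at [52, 81, 98, 150] ⇒ [56, 85, 102, 154]
  MvoIX GGACTA/4: at [7, 13, 139, 175, 189] ⇒ [11, 17, 143, 179, 193]
  KluIV AGTTTC/2: at [20, 103, 163, 182] ⇒ [22, 105, 165, 184]
  LmaV ACTTGCA/6: at [0, 27, 69, 109, 132, 156] ⇒ [6, 33, 75, 115, 138, 162]

All cut coordinates (distinct, sorted): [6, 11, 17, 22, 33, 56, 75, 85, 102, 105, 115, 138, 143, 154, 162, 165, 179, 184, 193]

Fragment lengths:
  6→11: 5 bp
  11→17: 6 bp
  17→22: 5 bp
  22→33: 11 bp
  33→56: 23 bp
  56→75: 19 bp
  75→85: 10 bp
  85→102: 17 bp
  102→105: 3 bp
  105→115: 10 bp
  115→138: 23 bp
  138→143: 5 bp
  143→154: 11 bp
  154→162: 8 bp
  162→165: 3 bp
  165→179: 14 bp
  179→184: 5 bp
  184→193: 9 bp
  193→6 (wrap): 200-193+6 = 13 bp

[3,3,5,5,5,5,6,8,9,10,10,11,11,13,14,17,19,23,23]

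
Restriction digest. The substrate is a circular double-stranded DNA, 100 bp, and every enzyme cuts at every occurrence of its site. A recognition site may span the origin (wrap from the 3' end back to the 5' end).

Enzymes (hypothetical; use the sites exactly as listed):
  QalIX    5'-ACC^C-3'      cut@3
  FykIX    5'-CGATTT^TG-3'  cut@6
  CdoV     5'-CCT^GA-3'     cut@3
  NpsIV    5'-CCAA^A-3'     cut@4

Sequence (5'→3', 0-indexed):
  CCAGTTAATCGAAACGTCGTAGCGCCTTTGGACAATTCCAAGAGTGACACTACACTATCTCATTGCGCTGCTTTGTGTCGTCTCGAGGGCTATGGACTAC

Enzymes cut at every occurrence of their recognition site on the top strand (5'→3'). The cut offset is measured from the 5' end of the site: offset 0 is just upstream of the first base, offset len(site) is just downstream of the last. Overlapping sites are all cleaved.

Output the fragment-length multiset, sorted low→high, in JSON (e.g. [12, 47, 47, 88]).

Per-enzyme occurrences:
  QalIX (ACCC, off=3): starts [98] → cuts [1]
  FykIX (CGATTTTG, off=6): no sites
  CdoV (CCTGA, off=3): no sites
  NpsIV (CCAAA, off=4): no sites

All cut coordinates (distinct, sorted): [1]

Fragment lengths:
  1→1 (wrap): 100-1+1 = 100 bp

[100]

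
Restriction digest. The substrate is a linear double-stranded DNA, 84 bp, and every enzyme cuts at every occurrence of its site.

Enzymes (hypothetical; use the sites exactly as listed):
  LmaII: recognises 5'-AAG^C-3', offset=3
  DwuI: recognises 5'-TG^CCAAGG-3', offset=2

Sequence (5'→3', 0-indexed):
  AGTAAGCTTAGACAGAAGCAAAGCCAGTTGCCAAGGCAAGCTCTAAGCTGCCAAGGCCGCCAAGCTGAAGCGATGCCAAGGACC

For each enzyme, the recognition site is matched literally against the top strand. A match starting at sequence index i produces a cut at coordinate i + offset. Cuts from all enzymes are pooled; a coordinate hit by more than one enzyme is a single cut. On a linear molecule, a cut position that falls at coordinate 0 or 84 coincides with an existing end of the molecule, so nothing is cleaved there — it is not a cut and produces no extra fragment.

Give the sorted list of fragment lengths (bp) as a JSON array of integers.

Per-enzyme occurrences:
  LmaII AAGC/3: at [3, 15, 20, 37, 44, 61, 67] ⇒ [6, 18, 23, 40, 47, 64, 70]
  DwuI TGCCAAGG/2: at [28, 48, 73] ⇒ [30, 50, 75]

All cut coordinates (distinct, sorted): [6, 18, 23, 30, 40, 47, 50, 64, 70, 75]

Fragments:
  [0,6): 6 bp
  [6,18): 12 bp
  [18,23): 5 bp
  [23,30): 7 bp
  [30,40): 10 bp
  [40,47): 7 bp
  [47,50): 3 bp
  [50,64): 14 bp
  [64,70): 6 bp
  [70,75): 5 bp
  [75,84): 9 bp

[3,5,5,6,6,7,7,9,10,12,14]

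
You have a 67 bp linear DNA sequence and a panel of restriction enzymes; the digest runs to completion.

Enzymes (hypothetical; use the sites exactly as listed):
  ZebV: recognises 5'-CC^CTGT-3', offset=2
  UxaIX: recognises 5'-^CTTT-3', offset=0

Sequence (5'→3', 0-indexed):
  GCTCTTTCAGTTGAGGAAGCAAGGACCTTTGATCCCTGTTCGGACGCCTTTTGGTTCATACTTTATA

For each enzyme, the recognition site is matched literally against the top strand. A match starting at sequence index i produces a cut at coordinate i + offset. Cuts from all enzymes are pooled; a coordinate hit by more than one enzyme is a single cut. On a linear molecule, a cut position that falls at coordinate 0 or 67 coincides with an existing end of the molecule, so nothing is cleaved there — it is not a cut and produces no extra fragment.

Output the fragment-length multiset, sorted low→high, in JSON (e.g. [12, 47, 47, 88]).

[3,7,9,12,13,23]

Site scan:
  ZebV (CCCTGT, off=2): starts [33] → cuts [35]
  UxaIX (CTTT, off=0): starts [3, 26, 47, 60] → cuts [3, 26, 47, 60]

Pooled cuts: [3, 26, 35, 47, 60]

Fragment lengths:
  [0,3): 3 bp
  [3,26): 23 bp
  [26,35): 9 bp
  [35,47): 12 bp
  [47,60): 13 bp
  [60,67): 7 bp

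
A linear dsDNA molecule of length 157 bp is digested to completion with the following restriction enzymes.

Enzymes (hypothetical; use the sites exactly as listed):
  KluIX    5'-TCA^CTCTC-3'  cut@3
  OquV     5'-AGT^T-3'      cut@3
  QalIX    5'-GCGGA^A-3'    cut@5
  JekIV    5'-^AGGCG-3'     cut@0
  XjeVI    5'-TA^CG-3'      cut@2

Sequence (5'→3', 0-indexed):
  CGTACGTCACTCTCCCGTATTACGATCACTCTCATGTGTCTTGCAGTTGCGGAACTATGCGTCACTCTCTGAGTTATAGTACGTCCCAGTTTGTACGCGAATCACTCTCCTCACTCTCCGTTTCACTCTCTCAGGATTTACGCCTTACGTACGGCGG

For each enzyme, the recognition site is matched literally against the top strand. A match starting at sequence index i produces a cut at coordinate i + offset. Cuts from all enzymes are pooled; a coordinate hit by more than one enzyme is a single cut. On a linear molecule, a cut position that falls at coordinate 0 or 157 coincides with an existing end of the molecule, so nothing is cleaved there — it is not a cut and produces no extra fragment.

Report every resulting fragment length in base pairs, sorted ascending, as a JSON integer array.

Per-enzyme occurrences:
  KluIX (TCACTCTC, off=3): starts [6, 25, 61, 101, 110, 122] → cuts [9, 28, 64, 104, 113, 125]
  OquV (AGTT, off=3): starts [44, 71, 87] → cuts [47, 74, 90]
  QalIX (GCGGAA, off=5): starts [48] → cuts [53]
  JekIV (AGGCG, off=0): no sites
  XjeVI (TACG, off=2): starts [2, 20, 79, 93, 138, 145, 149] → cuts [4, 22, 81, 95, 140, 147, 151]

All cut coordinates (distinct, sorted): [4, 9, 22, 28, 47, 53, 64, 74, 81, 90, 95, 104, 113, 125, 140, 147, 151]

Fragments:
  [0,4): 4 bp
  [4,9): 5 bp
  [9,22): 13 bp
  [22,28): 6 bp
  [28,47): 19 bp
  [47,53): 6 bp
  [53,64): 11 bp
  [64,74): 10 bp
  [74,81): 7 bp
  [81,90): 9 bp
  [90,95): 5 bp
  [95,104): 9 bp
  [104,113): 9 bp
  [113,125): 12 bp
  [125,140): 15 bp
  [140,147): 7 bp
  [147,151): 4 bp
  [151,157): 6 bp

[4,4,5,5,6,6,6,7,7,9,9,9,10,11,12,13,15,19]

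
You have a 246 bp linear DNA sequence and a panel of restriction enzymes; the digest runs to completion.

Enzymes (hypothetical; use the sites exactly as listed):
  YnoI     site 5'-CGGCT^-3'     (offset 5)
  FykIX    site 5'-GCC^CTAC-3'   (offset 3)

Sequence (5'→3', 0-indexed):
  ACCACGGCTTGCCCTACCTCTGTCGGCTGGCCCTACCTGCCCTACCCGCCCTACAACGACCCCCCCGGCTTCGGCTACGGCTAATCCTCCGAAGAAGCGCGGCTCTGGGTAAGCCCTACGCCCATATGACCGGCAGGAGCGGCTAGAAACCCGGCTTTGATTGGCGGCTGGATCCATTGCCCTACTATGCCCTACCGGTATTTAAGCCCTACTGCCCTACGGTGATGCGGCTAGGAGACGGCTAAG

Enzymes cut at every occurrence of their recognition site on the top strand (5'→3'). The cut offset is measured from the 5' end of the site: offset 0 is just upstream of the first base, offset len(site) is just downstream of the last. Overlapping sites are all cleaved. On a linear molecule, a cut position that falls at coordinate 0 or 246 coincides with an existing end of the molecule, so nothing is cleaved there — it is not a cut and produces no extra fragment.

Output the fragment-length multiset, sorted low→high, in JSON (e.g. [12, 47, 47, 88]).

[3,4,4,6,6,8,9,9,9,10,11,11,12,12,13,15,16,17,20,22,29]

Site scan:
  YnoI (CGGCT, off=5): starts [4, 23, 65, 71, 77, 99, 139, 151, 164, 227, 238] → cuts [9, 28, 70, 76, 82, 104, 144, 156, 169, 232, 243]
  FykIX (GCCCTAC, off=3): starts [10, 29, 38, 47, 112, 178, 188, 205, 213] → cuts [13, 32, 41, 50, 115, 181, 191, 208, 216]

Pooled cuts: [9, 13, 28, 32, 41, 50, 70, 76, 82, 104, 115, 144, 156, 169, 181, 191, 208, 216, 232, 243]

Fragment lengths:
  [0,9): 9 bp
  [9,13): 4 bp
  [13,28): 15 bp
  [28,32): 4 bp
  [32,41): 9 bp
  [41,50): 9 bp
  [50,70): 20 bp
  [70,76): 6 bp
  [76,82): 6 bp
  [82,104): 22 bp
  [104,115): 11 bp
  [115,144): 29 bp
  [144,156): 12 bp
  [156,169): 13 bp
  [169,181): 12 bp
  [181,191): 10 bp
  [191,208): 17 bp
  [208,216): 8 bp
  [216,232): 16 bp
  [232,243): 11 bp
  [243,246): 3 bp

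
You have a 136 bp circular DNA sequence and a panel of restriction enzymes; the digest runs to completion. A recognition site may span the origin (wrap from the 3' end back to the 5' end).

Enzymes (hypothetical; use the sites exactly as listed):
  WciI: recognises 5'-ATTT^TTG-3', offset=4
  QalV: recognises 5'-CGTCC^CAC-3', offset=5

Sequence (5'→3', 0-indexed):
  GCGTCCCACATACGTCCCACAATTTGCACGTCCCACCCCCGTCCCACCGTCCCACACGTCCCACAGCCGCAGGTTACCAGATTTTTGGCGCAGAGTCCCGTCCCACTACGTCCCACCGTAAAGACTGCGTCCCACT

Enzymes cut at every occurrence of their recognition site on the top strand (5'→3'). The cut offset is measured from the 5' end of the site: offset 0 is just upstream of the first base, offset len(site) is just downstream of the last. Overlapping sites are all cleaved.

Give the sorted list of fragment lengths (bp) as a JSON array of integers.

Site scan:
  WciI (ATTTTTG, off=4): starts [80] → cuts [84]
  QalV (CGTCCCAC, off=5): starts [1, 12, 28, 39, 47, 56, 98, 108, 127] → cuts [6, 17, 33, 44, 52, 61, 103, 113, 132]

Pooled cuts: [6, 17, 33, 44, 52, 61, 84, 103, 113, 132]

Fragments:
  6→17: 11 bp
  17→33: 16 bp
  33→44: 11 bp
  44→52: 8 bp
  52→61: 9 bp
  61→84: 23 bp
  84→103: 19 bp
  103→113: 10 bp
  113→132: 19 bp
  132→6 (wrap): 136-132+6 = 10 bp

[8,9,10,10,11,11,16,19,19,23]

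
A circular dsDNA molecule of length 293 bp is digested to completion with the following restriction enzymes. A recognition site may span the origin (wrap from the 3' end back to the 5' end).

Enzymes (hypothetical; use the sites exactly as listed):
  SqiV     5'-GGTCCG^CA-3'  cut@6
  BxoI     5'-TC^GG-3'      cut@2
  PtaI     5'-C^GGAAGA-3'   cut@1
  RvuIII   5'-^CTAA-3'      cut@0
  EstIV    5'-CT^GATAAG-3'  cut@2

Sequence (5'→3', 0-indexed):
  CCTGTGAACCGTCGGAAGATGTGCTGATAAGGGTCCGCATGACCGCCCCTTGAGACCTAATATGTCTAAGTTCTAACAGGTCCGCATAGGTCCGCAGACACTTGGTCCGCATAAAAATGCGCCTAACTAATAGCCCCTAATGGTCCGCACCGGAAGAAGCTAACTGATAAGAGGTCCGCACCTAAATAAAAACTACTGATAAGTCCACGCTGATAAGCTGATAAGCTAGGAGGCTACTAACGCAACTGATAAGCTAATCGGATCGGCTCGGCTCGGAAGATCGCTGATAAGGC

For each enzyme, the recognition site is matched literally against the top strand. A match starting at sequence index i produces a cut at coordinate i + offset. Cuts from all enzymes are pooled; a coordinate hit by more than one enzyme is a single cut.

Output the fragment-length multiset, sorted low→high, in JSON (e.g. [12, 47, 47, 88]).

[3,4,4,5,5,5,6,6,6,7,8,8,9,10,10,11,11,11,12,12,12,13,13,14,15,16,17,19,21]

Per-enzyme occurrences:
  SqiV GGTCCGCA/6: at [31, 78, 88, 103, 141, 172] ⇒ [37, 84, 94, 109, 147, 178]
  BxoI TCGG/2: at [11, 257, 262, 267, 272] ⇒ [13, 259, 264, 269, 274]
  PtaI CGGAAGA/1: at [12, 150, 273] ⇒ [13, 151, 274]
  RvuIII CTAA/0: at [56, 65, 72, 122, 126, 136, 159, 181, 236, 253] ⇒ [56, 65, 72, 122, 126, 136, 159, 181, 236, 253]
  EstIV CTGATAAG/2: at [23, 163, 195, 209, 217, 245, 283] ⇒ [25, 165, 197, 211, 219, 247, 285]

All cut coordinates (distinct, sorted): [13, 25, 37, 56, 65, 72, 84, 94, 109, 122, 126, 136, 147, 151, 159, 165, 178, 181, 197, 211, 219, 236, 247, 253, 259, 264, 269, 274, 285]

Fragments:
  13→25: 12 bp
  25→37: 12 bp
  37→56: 19 bp
  56→65: 9 bp
  65→72: 7 bp
  72→84: 12 bp
  84→94: 10 bp
  94→109: 15 bp
  109→122: 13 bp
  122→126: 4 bp
  126→136: 10 bp
  136→147: 11 bp
  147→151: 4 bp
  151→159: 8 bp
  159→165: 6 bp
  165→178: 13 bp
  178→181: 3 bp
  181→197: 16 bp
  197→211: 14 bp
  211→219: 8 bp
  219→236: 17 bp
  236→247: 11 bp
  247→253: 6 bp
  253→259: 6 bp
  259→264: 5 bp
  264→269: 5 bp
  269→274: 5 bp
  274→285: 11 bp
  285→13 (wrap): 293-285+13 = 21 bp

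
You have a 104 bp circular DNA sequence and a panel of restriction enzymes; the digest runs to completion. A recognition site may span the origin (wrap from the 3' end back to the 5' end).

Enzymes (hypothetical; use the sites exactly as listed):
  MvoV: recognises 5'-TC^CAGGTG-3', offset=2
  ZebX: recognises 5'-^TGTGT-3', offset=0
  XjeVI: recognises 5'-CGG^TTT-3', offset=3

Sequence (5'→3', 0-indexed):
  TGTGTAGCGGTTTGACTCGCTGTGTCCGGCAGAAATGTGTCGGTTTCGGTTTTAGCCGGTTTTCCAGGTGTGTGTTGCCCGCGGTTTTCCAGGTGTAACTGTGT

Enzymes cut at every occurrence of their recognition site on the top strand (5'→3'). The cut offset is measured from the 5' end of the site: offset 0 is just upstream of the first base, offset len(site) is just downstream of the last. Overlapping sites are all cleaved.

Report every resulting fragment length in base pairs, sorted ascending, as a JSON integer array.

[2,4,5,5,5,6,8,10,10,10,10,14,15]

Per-enzyme occurrences:
  MvoV (TCCAGGTG, off=2): starts [62, 87] → cuts [64, 89]
  ZebX (TGTGT, off=0): starts [0, 20, 35, 68, 70, 99] → cuts [0, 20, 35, 68, 70, 99]
  XjeVI (CGGTTT, off=3): starts [7, 40, 46, 56, 81] → cuts [10, 43, 49, 59, 84]

Pooled cuts: [0, 10, 20, 35, 43, 49, 59, 64, 68, 70, 84, 89, 99]

Fragments:
  0→10: 10 bp
  10→20: 10 bp
  20→35: 15 bp
  35→43: 8 bp
  43→49: 6 bp
  49→59: 10 bp
  59→64: 5 bp
  64→68: 4 bp
  68→70: 2 bp
  70→84: 14 bp
  84→89: 5 bp
  89→99: 10 bp
  99→0 (wrap): 104-99+0 = 5 bp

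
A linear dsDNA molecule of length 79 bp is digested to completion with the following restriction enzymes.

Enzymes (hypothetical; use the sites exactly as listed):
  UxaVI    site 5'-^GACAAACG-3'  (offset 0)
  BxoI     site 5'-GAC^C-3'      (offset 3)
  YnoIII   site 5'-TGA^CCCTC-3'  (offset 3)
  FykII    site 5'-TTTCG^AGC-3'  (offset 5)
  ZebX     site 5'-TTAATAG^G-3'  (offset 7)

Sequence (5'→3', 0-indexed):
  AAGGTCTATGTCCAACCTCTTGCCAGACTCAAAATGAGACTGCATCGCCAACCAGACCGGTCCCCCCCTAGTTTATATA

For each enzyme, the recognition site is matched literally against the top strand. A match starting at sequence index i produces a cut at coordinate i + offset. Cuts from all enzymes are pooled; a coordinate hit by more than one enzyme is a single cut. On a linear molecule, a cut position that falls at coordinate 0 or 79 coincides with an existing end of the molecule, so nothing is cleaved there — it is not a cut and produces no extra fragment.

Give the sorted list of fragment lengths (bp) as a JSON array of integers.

[22,57]

Site scan:
  UxaVI (GACAAACG, off=0): no sites
  BxoI GACC/3: at [54] ⇒ [57]
  YnoIII (TGACCCTC, off=3): no sites
  FykII (TTTCGAGC, off=5): no sites
  ZebX (TTAATAGG, off=7): no sites

Pooled cuts: [57]

Fragments:
  [0,57): 57 bp
  [57,79): 22 bp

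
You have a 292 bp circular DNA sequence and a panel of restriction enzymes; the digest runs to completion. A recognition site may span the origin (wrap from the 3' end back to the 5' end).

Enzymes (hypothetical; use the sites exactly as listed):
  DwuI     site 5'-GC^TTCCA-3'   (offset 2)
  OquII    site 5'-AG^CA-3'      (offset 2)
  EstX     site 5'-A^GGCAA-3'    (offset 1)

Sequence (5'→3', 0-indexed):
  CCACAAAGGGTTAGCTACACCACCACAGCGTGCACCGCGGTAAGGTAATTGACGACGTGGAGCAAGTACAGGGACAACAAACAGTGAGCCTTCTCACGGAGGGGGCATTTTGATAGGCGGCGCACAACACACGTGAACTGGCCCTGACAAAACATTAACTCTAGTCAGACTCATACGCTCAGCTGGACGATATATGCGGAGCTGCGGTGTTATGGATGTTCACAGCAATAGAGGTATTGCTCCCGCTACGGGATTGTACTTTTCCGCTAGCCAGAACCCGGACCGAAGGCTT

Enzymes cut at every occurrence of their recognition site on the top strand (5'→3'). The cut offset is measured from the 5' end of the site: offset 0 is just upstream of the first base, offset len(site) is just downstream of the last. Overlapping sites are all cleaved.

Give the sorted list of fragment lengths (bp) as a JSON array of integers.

[64,65,163]

Per-enzyme occurrences:
  DwuI GCTTCCA/2: at [288] ⇒ [290]
  OquII AGCA/2: at [60, 223] ⇒ [62, 225]
  EstX (AGGCAA, off=1): no sites

All cut coordinates (distinct, sorted): [62, 225, 290]

Fragments:
  62→225: 163 bp
  225→290: 65 bp
  290→62 (wrap): 292-290+62 = 64 bp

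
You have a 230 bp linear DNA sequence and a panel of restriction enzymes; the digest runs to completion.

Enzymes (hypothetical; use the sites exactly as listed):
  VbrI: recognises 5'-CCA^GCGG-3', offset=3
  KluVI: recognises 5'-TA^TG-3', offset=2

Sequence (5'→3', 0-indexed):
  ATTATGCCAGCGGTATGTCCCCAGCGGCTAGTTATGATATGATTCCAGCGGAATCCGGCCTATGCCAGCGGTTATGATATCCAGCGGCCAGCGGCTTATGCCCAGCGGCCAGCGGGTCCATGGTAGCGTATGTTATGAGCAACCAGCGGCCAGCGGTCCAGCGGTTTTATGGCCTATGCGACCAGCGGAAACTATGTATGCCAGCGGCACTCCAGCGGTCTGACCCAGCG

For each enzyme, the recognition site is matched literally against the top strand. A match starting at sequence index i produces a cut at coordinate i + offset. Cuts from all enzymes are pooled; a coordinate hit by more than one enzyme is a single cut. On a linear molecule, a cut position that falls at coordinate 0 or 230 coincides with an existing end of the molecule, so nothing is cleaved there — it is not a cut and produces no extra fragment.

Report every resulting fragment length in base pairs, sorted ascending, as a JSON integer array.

Site scan:
  VbrI (CCAGCGG, off=3): starts [6, 20, 44, 64, 80, 87, 101, 108, 142, 149, 157, 181, 200, 211] → cuts [9, 23, 47, 67, 83, 90, 104, 111, 145, 152, 160, 184, 203, 214]
  KluVI (TATG, off=2): starts [2, 13, 32, 37, 60, 72, 96, 128, 133, 167, 174, 192, 196] → cuts [4, 15, 34, 39, 62, 74, 98, 130, 135, 169, 176, 194, 198]

All cut coordinates (distinct, sorted): [4, 9, 15, 23, 34, 39, 47, 62, 67, 74, 83, 90, 98, 104, 111, 130, 135, 145, 152, 160, 169, 176, 184, 194, 198, 203, 214]

Fragments:
  [0,4): 4 bp
  [4,9): 5 bp
  [9,15): 6 bp
  [15,23): 8 bp
  [23,34): 11 bp
  [34,39): 5 bp
  [39,47): 8 bp
  [47,62): 15 bp
  [62,67): 5 bp
  [67,74): 7 bp
  [74,83): 9 bp
  [83,90): 7 bp
  [90,98): 8 bp
  [98,104): 6 bp
  [104,111): 7 bp
  [111,130): 19 bp
  [130,135): 5 bp
  [135,145): 10 bp
  [145,152): 7 bp
  [152,160): 8 bp
  [160,169): 9 bp
  [169,176): 7 bp
  [176,184): 8 bp
  [184,194): 10 bp
  [194,198): 4 bp
  [198,203): 5 bp
  [203,214): 11 bp
  [214,230): 16 bp

[4,4,5,5,5,5,5,6,6,7,7,7,7,7,8,8,8,8,8,9,9,10,10,11,11,15,16,19]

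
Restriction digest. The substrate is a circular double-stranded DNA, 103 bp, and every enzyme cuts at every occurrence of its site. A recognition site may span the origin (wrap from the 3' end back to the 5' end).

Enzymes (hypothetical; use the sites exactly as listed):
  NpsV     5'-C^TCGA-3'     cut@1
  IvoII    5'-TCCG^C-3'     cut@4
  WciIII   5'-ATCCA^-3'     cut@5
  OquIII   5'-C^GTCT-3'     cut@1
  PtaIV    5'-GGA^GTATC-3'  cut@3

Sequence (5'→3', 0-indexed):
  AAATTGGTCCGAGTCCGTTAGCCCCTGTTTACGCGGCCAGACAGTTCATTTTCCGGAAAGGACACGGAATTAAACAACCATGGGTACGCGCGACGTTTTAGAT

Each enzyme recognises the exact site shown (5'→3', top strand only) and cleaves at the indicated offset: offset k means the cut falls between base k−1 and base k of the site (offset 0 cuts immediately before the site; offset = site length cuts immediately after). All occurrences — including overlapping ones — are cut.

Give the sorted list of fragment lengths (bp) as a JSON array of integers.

Site scan:
  NpsV (CTCGA, off=1): no sites
  IvoII (TCCGC, off=4): no sites
  WciIII (ATCCA, off=5): no sites
  OquIII (CGTCT, off=1): no sites
  PtaIV (GGAGTATC, off=3): no sites

All cut coordinates (distinct, sorted): ∅

Fragment lengths:
  no cuts → one circular fragment of 103 bp

[103]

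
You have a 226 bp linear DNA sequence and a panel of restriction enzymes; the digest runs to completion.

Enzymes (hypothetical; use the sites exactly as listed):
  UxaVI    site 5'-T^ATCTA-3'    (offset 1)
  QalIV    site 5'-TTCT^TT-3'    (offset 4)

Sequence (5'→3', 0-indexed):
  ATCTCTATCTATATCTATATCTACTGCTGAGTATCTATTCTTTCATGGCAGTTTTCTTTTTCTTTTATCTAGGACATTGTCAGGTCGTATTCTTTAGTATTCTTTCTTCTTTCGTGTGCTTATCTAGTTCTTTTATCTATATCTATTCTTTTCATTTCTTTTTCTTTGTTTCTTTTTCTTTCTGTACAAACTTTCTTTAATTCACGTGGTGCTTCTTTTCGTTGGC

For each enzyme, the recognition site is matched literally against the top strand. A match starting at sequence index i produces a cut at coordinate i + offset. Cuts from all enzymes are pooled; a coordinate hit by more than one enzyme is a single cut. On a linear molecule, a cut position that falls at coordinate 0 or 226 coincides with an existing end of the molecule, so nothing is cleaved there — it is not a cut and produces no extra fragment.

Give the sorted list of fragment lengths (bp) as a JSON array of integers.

Site scan:
  UxaVI (TATCTA, off=1): starts [5, 11, 17, 31, 65, 120, 133, 139] → cuts [6, 12, 18, 32, 66, 121, 134, 140]
  QalIV (TTCTTT, off=4): starts [37, 53, 59, 89, 99, 106, 127, 145, 155, 161, 169, 175, 192, 212] → cuts [41, 57, 63, 93, 103, 110, 131, 149, 159, 165, 173, 179, 196, 216]

Pooled cuts: [6, 12, 18, 32, 41, 57, 63, 66, 93, 103, 110, 121, 131, 134, 140, 149, 159, 165, 173, 179, 196, 216]

Fragments:
  [0,6): 6 bp
  [6,12): 6 bp
  [12,18): 6 bp
  [18,32): 14 bp
  [32,41): 9 bp
  [41,57): 16 bp
  [57,63): 6 bp
  [63,66): 3 bp
  [66,93): 27 bp
  [93,103): 10 bp
  [103,110): 7 bp
  [110,121): 11 bp
  [121,131): 10 bp
  [131,134): 3 bp
  [134,140): 6 bp
  [140,149): 9 bp
  [149,159): 10 bp
  [159,165): 6 bp
  [165,173): 8 bp
  [173,179): 6 bp
  [179,196): 17 bp
  [196,216): 20 bp
  [216,226): 10 bp

[3,3,6,6,6,6,6,6,6,7,8,9,9,10,10,10,10,11,14,16,17,20,27]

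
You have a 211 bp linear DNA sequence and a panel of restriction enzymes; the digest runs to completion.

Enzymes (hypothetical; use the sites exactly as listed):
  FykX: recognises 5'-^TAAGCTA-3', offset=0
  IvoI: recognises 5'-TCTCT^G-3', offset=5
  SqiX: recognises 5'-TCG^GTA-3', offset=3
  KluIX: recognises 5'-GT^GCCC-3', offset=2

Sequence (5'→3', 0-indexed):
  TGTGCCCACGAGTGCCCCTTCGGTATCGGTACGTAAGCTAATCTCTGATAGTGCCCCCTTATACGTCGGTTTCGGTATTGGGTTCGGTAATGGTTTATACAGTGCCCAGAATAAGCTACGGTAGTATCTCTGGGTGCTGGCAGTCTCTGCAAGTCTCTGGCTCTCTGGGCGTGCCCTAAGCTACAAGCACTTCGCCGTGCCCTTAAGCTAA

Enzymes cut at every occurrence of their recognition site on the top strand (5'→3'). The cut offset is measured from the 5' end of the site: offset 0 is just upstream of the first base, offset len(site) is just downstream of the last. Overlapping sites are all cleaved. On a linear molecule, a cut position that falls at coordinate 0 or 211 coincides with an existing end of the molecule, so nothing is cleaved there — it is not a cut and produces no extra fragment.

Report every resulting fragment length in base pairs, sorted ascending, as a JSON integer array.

[3,4,5,5,6,6,6,8,8,8,9,10,10,12,13,17,17,20,22,22]

Scan for sites:
  FykX (TAAGCTA, off=0): starts [33, 111, 176, 203] → cuts [33, 111, 176, 203]
  IvoI (TCTCTG, off=5): starts [41, 126, 143, 153, 161] → cuts [46, 131, 148, 158, 166]
  SqiX (TCGGTA, off=3): starts [19, 25, 71, 83] → cuts [22, 28, 74, 86]
  KluIX (GTGCCC, off=2): starts [1, 11, 50, 101, 170, 196] → cuts [3, 13, 52, 103, 172, 198]

All cut coordinates (distinct, sorted): [3, 13, 22, 28, 33, 46, 52, 74, 86, 103, 111, 131, 148, 158, 166, 172, 176, 198, 203]

Fragment lengths:
  [0,3): 3 bp
  [3,13): 10 bp
  [13,22): 9 bp
  [22,28): 6 bp
  [28,33): 5 bp
  [33,46): 13 bp
  [46,52): 6 bp
  [52,74): 22 bp
  [74,86): 12 bp
  [86,103): 17 bp
  [103,111): 8 bp
  [111,131): 20 bp
  [131,148): 17 bp
  [148,158): 10 bp
  [158,166): 8 bp
  [166,172): 6 bp
  [172,176): 4 bp
  [176,198): 22 bp
  [198,203): 5 bp
  [203,211): 8 bp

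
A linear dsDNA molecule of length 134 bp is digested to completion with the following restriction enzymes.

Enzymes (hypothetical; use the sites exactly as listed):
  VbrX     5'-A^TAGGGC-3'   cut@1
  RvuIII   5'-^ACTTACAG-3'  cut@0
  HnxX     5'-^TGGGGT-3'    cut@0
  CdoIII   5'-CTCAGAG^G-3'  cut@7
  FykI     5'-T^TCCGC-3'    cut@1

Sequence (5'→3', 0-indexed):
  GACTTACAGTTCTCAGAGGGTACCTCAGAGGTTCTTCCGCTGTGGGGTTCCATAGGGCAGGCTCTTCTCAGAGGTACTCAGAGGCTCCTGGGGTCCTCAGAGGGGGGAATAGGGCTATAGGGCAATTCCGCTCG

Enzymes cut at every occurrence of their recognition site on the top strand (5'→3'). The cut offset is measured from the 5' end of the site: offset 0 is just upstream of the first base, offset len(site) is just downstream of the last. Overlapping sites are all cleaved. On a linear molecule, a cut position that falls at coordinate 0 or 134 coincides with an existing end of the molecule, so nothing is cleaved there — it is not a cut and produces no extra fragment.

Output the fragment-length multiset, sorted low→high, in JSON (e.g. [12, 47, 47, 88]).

Scan for sites:
  VbrX ATAGGGC/1: at [51, 108, 116] ⇒ [52, 109, 117]
  RvuIII ACTTACAG/0: at [1] ⇒ [1]
  HnxX TGGGGT/0: at [42, 88] ⇒ [42, 88]
  CdoIII CTCAGAGG/7: at [11, 23, 66, 76, 95] ⇒ [18, 30, 73, 83, 102]
  FykI TTCCGC/1: at [34, 125] ⇒ [35, 126]

Pooled cuts: [1, 18, 30, 35, 42, 52, 73, 83, 88, 102, 109, 117, 126]

Fragment lengths:
  [0,1): 1 bp
  [1,18): 17 bp
  [18,30): 12 bp
  [30,35): 5 bp
  [35,42): 7 bp
  [42,52): 10 bp
  [52,73): 21 bp
  [73,83): 10 bp
  [83,88): 5 bp
  [88,102): 14 bp
  [102,109): 7 bp
  [109,117): 8 bp
  [117,126): 9 bp
  [126,134): 8 bp

[1,5,5,7,7,8,8,9,10,10,12,14,17,21]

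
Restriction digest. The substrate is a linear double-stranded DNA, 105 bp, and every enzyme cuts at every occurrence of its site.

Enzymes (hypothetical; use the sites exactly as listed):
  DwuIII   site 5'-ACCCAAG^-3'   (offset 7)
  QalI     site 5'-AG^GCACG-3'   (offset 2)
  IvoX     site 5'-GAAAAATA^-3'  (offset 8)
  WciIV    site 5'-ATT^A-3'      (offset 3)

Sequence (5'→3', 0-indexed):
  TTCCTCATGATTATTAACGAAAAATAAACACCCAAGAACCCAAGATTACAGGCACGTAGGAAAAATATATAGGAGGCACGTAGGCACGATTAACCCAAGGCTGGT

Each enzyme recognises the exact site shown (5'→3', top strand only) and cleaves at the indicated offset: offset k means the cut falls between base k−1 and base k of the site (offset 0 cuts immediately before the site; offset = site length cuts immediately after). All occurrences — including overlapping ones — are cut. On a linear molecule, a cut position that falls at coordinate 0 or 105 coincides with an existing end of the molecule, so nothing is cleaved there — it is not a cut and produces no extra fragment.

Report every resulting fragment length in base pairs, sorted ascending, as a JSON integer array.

[3,3,4,6,8,8,8,8,8,10,11,12,16]

Scan for sites:
  DwuIII ACCCAAG/7: at [29, 37, 92] ⇒ [36, 44, 99]
  QalI AGGCACG/2: at [49, 73, 81] ⇒ [51, 75, 83]
  IvoX GAAAAATA/8: at [18, 59] ⇒ [26, 67]
  WciIV ATTA/3: at [9, 12, 44, 88] ⇒ [12, 15, 47, 91]

Pooled cuts: [12, 15, 26, 36, 44, 47, 51, 67, 75, 83, 91, 99]

Fragment lengths:
  [0,12): 12 bp
  [12,15): 3 bp
  [15,26): 11 bp
  [26,36): 10 bp
  [36,44): 8 bp
  [44,47): 3 bp
  [47,51): 4 bp
  [51,67): 16 bp
  [67,75): 8 bp
  [75,83): 8 bp
  [83,91): 8 bp
  [91,99): 8 bp
  [99,105): 6 bp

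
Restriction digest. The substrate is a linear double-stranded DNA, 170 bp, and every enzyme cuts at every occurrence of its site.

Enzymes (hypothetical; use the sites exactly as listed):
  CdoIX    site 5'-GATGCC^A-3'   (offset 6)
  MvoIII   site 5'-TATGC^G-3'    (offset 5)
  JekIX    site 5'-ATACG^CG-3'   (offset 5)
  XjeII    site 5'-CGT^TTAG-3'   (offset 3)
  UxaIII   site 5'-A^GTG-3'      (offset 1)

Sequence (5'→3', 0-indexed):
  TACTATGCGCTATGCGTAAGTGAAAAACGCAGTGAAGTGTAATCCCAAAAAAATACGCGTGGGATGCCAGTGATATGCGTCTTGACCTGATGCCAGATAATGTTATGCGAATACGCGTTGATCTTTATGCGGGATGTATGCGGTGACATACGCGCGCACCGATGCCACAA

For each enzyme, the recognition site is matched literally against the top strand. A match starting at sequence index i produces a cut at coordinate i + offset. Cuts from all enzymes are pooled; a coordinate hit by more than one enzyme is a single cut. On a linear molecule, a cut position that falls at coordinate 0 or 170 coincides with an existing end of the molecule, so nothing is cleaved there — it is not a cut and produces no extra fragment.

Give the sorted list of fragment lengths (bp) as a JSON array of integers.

Site scan:
  CdoIX (GATGCCA, off=6): starts [62, 88, 160] → cuts [68, 94, 166]
  MvoIII (TATGCG, off=5): starts [3, 10, 73, 103, 125, 136] → cuts [8, 15, 78, 108, 130, 141]
  JekIX (ATACGCG, off=5): starts [52, 110, 147] → cuts [57, 115, 152]
  XjeII (CGTTTAG, off=3): no sites
  UxaIII (AGTG, off=1): starts [18, 30, 35, 68] → cuts [19, 31, 36, 69]

All cut coordinates (distinct, sorted): [8, 15, 19, 31, 36, 57, 68, 69, 78, 94, 108, 115, 130, 141, 152, 166]

Fragment lengths:
  [0,8): 8 bp
  [8,15): 7 bp
  [15,19): 4 bp
  [19,31): 12 bp
  [31,36): 5 bp
  [36,57): 21 bp
  [57,68): 11 bp
  [68,69): 1 bp
  [69,78): 9 bp
  [78,94): 16 bp
  [94,108): 14 bp
  [108,115): 7 bp
  [115,130): 15 bp
  [130,141): 11 bp
  [141,152): 11 bp
  [152,166): 14 bp
  [166,170): 4 bp

[1,4,4,5,7,7,8,9,11,11,11,12,14,14,15,16,21]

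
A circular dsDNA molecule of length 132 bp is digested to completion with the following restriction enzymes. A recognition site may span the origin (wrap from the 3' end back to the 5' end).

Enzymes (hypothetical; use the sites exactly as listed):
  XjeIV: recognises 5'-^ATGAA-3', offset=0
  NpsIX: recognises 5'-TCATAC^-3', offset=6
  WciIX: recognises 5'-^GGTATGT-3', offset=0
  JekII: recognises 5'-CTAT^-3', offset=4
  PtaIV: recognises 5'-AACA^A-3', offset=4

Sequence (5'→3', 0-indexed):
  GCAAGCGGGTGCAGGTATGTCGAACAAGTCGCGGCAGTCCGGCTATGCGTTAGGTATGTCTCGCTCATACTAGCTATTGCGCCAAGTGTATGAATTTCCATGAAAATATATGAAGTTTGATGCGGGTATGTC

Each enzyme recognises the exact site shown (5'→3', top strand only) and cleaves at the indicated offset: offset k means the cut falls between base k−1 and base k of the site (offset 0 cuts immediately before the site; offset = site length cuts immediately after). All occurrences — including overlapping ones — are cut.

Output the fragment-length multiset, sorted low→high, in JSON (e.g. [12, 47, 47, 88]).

[6,7,10,10,12,13,15,18,20,21]

Scan for sites:
  XjeIV ATGAA/0: at [89, 99, 109] ⇒ [89, 99, 109]
  NpsIX TCATAC/6: at [64] ⇒ [70]
  WciIX GGTATGT/0: at [13, 52, 124] ⇒ [13, 52, 124]
  JekII CTAT/4: at [42, 73] ⇒ [46, 77]
  PtaIV AACAA/4: at [22] ⇒ [26]

Pooled cuts: [13, 26, 46, 52, 70, 77, 89, 99, 109, 124]

Fragment lengths:
  13→26: 13 bp
  26→46: 20 bp
  46→52: 6 bp
  52→70: 18 bp
  70→77: 7 bp
  77→89: 12 bp
  89→99: 10 bp
  99→109: 10 bp
  109→124: 15 bp
  124→13 (wrap): 132-124+13 = 21 bp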